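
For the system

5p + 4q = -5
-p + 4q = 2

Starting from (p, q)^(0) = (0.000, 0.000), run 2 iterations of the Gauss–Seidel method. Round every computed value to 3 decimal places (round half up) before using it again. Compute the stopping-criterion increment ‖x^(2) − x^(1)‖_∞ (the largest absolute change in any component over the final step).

0.200

Iteration 1:
  p = (-5 - (4)·0.000) / (5) = -1.000
  q = (2 - (-1)·-1.000) / (4) = 0.250
Iteration 2:
  p = (-5 - (4)·0.250) / (5) = -1.200
  q = (2 - (-1)·-1.200) / (4) = 0.200
Change: (-0.200, -0.050) → max |·| = 0.200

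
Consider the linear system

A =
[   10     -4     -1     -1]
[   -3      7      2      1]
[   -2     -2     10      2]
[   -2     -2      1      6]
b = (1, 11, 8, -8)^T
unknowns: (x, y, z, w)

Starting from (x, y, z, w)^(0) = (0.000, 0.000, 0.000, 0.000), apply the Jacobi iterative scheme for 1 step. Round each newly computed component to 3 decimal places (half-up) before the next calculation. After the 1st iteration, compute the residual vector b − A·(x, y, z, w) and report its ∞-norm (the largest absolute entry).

6.008

Iteration 1:
  x = (1 - (-4)·0.000 - (-1)·0.000 - (-1)·0.000) / (10) = 0.100
  y = (11 - (-3)·0.000 - (2)·0.000 - (1)·0.000) / (7) = 1.571
  z = (8 - (-2)·0.000 - (-2)·0.000 - (2)·0.000) / (10) = 0.800
  w = (-8 - (-2)·0.000 - (-2)·0.000 - (1)·0.000) / (6) = -1.333
Residual b − A·x = (5.751, 0.036, 6.008, 2.540); ∞-norm = 6.008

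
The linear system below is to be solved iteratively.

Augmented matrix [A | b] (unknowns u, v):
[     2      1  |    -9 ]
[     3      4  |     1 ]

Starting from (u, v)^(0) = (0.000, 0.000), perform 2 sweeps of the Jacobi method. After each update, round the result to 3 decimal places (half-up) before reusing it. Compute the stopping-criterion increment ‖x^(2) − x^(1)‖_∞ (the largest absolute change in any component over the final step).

Iteration 1:
  u = (-9 - (1)·0.000) / (2) = -4.500
  v = (1 - (3)·0.000) / (4) = 0.250
Iteration 2:
  u = (-9 - (1)·0.250) / (2) = -4.625
  v = (1 - (3)·-4.500) / (4) = 3.625
Change: (-0.125, 3.375) → max |·| = 3.375

3.375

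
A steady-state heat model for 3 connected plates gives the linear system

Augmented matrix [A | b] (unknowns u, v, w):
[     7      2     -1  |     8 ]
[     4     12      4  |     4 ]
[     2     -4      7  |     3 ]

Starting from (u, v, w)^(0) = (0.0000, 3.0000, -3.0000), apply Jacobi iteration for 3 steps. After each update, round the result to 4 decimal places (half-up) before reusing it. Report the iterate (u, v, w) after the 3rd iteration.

(1.4140, -0.4331, -0.0670)

Iteration 1:
  u = (8 - (2)·3.0000 - (-1)·-3.0000) / (7) = -0.1429
  v = (4 - (4)·0.0000 - (4)·-3.0000) / (12) = 1.3333
  w = (3 - (2)·0.0000 - (-4)·3.0000) / (7) = 2.1429
Iteration 2:
  u = (8 - (2)·1.3333 - (-1)·2.1429) / (7) = 1.0680
  v = (4 - (4)·-0.1429 - (4)·2.1429) / (12) = -0.3333
  w = (3 - (2)·-0.1429 - (-4)·1.3333) / (7) = 1.2313
Iteration 3:
  u = (8 - (2)·-0.3333 - (-1)·1.2313) / (7) = 1.4140
  v = (4 - (4)·1.0680 - (4)·1.2313) / (12) = -0.4331
  w = (3 - (2)·1.0680 - (-4)·-0.3333) / (7) = -0.0670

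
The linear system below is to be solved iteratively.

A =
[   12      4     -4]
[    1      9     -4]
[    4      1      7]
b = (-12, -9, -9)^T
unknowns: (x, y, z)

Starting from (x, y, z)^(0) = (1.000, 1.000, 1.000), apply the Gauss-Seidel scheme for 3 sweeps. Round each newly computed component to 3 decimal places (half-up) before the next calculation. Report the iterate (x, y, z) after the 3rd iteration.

Iteration 1:
  x = (-12 - (4)·1.000 - (-4)·1.000) / (12) = -1.000
  y = (-9 - (1)·-1.000 - (-4)·1.000) / (9) = -0.444
  z = (-9 - (4)·-1.000 - (1)·-0.444) / (7) = -0.651
Iteration 2:
  x = (-12 - (4)·-0.444 - (-4)·-0.651) / (12) = -1.069
  y = (-9 - (1)·-1.069 - (-4)·-0.651) / (9) = -1.171
  z = (-9 - (4)·-1.069 - (1)·-1.171) / (7) = -0.508
Iteration 3:
  x = (-12 - (4)·-1.171 - (-4)·-0.508) / (12) = -0.779
  y = (-9 - (1)·-0.779 - (-4)·-0.508) / (9) = -1.139
  z = (-9 - (4)·-0.779 - (1)·-1.139) / (7) = -0.678

(-0.779, -1.139, -0.678)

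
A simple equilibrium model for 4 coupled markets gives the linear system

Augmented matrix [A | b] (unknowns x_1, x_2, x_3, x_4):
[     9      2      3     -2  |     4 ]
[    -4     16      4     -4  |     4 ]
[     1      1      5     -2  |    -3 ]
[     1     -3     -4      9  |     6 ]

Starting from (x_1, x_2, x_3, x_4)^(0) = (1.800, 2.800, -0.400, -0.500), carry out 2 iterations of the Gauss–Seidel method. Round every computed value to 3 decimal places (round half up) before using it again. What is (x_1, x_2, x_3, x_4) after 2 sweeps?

Iteration 1:
  x_1 = (4 - (2)·2.800 - (3)·-0.400 - (-2)·-0.500) / (9) = -0.156
  x_2 = (4 - (-4)·-0.156 - (4)·-0.400 - (-4)·-0.500) / (16) = 0.186
  x_3 = (-3 - (1)·-0.156 - (1)·0.186 - (-2)·-0.500) / (5) = -0.806
  x_4 = (6 - (1)·-0.156 - (-3)·0.186 - (-4)·-0.806) / (9) = 0.388
Iteration 2:
  x_1 = (4 - (2)·0.186 - (3)·-0.806 - (-2)·0.388) / (9) = 0.758
  x_2 = (4 - (-4)·0.758 - (4)·-0.806 - (-4)·0.388) / (16) = 0.738
  x_3 = (-3 - (1)·0.758 - (1)·0.738 - (-2)·0.388) / (5) = -0.744
  x_4 = (6 - (1)·0.758 - (-3)·0.738 - (-4)·-0.744) / (9) = 0.498

(0.758, 0.738, -0.744, 0.498)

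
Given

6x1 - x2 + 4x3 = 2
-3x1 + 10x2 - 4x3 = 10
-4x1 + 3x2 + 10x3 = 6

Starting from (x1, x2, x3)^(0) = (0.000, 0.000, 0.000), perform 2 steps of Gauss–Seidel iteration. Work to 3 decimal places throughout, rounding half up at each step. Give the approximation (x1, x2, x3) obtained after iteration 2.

Iteration 1:
  x1 = (2 - (-1)·0.000 - (4)·0.000) / (6) = 0.333
  x2 = (10 - (-3)·0.333 - (-4)·0.000) / (10) = 1.100
  x3 = (6 - (-4)·0.333 - (3)·1.100) / (10) = 0.403
Iteration 2:
  x1 = (2 - (-1)·1.100 - (4)·0.403) / (6) = 0.248
  x2 = (10 - (-3)·0.248 - (-4)·0.403) / (10) = 1.236
  x3 = (6 - (-4)·0.248 - (3)·1.236) / (10) = 0.328

(0.248, 1.236, 0.328)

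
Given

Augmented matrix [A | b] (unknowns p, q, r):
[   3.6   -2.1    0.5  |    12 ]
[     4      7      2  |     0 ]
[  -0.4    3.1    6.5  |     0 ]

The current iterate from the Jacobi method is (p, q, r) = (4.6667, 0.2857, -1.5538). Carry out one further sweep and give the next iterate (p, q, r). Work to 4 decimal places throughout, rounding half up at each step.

(3.7158, -2.2227, 0.1509)

One sweep:
  p = (12 - (-2.1)·0.2857 - (0.5)·-1.5538) / (3.6) = 3.7158
  q = (0 - (4)·4.6667 - (2)·-1.5538) / (7) = -2.2227
  r = (0 - (-0.4)·4.6667 - (3.1)·0.2857) / (6.5) = 0.1509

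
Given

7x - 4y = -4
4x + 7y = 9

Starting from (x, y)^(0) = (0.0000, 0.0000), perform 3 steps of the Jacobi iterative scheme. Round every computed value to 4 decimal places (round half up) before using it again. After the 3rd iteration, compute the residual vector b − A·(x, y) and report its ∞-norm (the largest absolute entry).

Iteration 1:
  x = (-4 - (-4)·0.0000) / (7) = -0.5714
  y = (9 - (4)·0.0000) / (7) = 1.2857
Iteration 2:
  x = (-4 - (-4)·1.2857) / (7) = 0.1633
  y = (9 - (4)·-0.5714) / (7) = 1.6122
Iteration 3:
  x = (-4 - (-4)·1.6122) / (7) = 0.3498
  y = (9 - (4)·0.1633) / (7) = 1.1924
Residual b − A·x = (-1.6790, -0.7460); ∞-norm = 1.6790

1.6790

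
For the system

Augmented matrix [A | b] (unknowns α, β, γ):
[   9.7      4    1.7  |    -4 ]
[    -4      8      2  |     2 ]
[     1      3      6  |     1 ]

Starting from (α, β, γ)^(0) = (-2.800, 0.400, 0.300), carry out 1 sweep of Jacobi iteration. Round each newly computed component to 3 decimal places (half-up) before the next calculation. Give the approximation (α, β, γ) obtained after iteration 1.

(-0.630, -1.225, 0.433)

Iteration 1:
  α = (-4 - (4)·0.400 - (1.7)·0.300) / (9.7) = -0.630
  β = (2 - (-4)·-2.800 - (2)·0.300) / (8) = -1.225
  γ = (1 - (1)·-2.800 - (3)·0.400) / (6) = 0.433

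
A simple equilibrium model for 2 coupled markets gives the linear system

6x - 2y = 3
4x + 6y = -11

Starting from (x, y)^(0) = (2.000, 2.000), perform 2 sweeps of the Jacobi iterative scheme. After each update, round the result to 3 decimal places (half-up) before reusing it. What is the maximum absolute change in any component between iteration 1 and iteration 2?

Iteration 1:
  x = (3 - (-2)·2.000) / (6) = 1.167
  y = (-11 - (4)·2.000) / (6) = -3.167
Iteration 2:
  x = (3 - (-2)·-3.167) / (6) = -0.556
  y = (-11 - (4)·1.167) / (6) = -2.611
Change: (-1.723, 0.556) → max |·| = 1.723

1.723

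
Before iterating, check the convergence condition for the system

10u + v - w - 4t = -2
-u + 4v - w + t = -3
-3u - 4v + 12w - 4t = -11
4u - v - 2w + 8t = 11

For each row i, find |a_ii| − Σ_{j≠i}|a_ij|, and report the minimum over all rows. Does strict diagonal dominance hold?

1

row 1: |10| − (1+1+4) = 4
row 2: |4| − (1+1+1) = 1
row 3: |12| − (3+4+4) = 1
row 4: |8| − (4+1+2) = 1
minimum over rows = 1 → strictly diagonally dominant (convergence guaranteed)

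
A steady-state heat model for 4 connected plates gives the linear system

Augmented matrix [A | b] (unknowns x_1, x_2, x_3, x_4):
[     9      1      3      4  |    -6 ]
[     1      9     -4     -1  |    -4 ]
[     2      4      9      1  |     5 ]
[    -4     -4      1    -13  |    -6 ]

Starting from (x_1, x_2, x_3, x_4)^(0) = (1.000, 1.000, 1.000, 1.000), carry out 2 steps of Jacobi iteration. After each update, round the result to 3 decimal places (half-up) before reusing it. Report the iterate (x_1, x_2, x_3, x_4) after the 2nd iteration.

(-0.558, -0.379, 0.910, 0.923)

Iteration 1:
  x_1 = (-6 - (1)·1.000 - (3)·1.000 - (4)·1.000) / (9) = -1.556
  x_2 = (-4 - (1)·1.000 - (-4)·1.000 - (-1)·1.000) / (9) = 0.000
  x_3 = (5 - (2)·1.000 - (4)·1.000 - (1)·1.000) / (9) = -0.222
  x_4 = (-6 - (-4)·1.000 - (-4)·1.000 - (1)·1.000) / (-13) = -0.077
Iteration 2:
  x_1 = (-6 - (1)·0.000 - (3)·-0.222 - (4)·-0.077) / (9) = -0.558
  x_2 = (-4 - (1)·-1.556 - (-4)·-0.222 - (-1)·-0.077) / (9) = -0.379
  x_3 = (5 - (2)·-1.556 - (4)·0.000 - (1)·-0.077) / (9) = 0.910
  x_4 = (-6 - (-4)·-1.556 - (-4)·0.000 - (1)·-0.222) / (-13) = 0.923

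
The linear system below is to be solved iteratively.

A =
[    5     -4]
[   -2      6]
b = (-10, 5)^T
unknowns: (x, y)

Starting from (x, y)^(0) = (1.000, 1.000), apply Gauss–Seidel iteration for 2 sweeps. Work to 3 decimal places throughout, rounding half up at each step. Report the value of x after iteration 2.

Iteration 1:
  x = (-10 - (-4)·1.000) / (5) = -1.200
  y = (5 - (-2)·-1.200) / (6) = 0.433
Iteration 2:
  x = (-10 - (-4)·0.433) / (5) = -1.654
  y = (5 - (-2)·-1.654) / (6) = 0.282

-1.654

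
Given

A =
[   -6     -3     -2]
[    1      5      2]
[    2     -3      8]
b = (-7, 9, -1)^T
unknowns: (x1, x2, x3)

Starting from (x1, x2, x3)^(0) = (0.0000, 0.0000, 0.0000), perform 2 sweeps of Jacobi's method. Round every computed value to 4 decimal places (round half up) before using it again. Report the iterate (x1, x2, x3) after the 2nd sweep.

(0.3083, 1.6167, 0.2583)

Iteration 1:
  x1 = (-7 - (-3)·0.0000 - (-2)·0.0000) / (-6) = 1.1667
  x2 = (9 - (1)·0.0000 - (2)·0.0000) / (5) = 1.8000
  x3 = (-1 - (2)·0.0000 - (-3)·0.0000) / (8) = -0.1250
Iteration 2:
  x1 = (-7 - (-3)·1.8000 - (-2)·-0.1250) / (-6) = 0.3083
  x2 = (9 - (1)·1.1667 - (2)·-0.1250) / (5) = 1.6167
  x3 = (-1 - (2)·1.1667 - (-3)·1.8000) / (8) = 0.2583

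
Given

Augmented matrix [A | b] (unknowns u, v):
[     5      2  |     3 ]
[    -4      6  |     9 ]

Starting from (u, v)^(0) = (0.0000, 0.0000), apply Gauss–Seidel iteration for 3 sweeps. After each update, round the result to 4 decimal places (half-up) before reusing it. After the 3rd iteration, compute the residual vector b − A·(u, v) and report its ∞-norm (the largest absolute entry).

Iteration 1:
  u = (3 - (2)·0.0000) / (5) = 0.6000
  v = (9 - (-4)·0.6000) / (6) = 1.9000
Iteration 2:
  u = (3 - (2)·1.9000) / (5) = -0.1600
  v = (9 - (-4)·-0.1600) / (6) = 1.3933
Iteration 3:
  u = (3 - (2)·1.3933) / (5) = 0.0427
  v = (9 - (-4)·0.0427) / (6) = 1.5285
Residual b − A·x = (-0.2705, -0.0002); ∞-norm = 0.2705

0.2705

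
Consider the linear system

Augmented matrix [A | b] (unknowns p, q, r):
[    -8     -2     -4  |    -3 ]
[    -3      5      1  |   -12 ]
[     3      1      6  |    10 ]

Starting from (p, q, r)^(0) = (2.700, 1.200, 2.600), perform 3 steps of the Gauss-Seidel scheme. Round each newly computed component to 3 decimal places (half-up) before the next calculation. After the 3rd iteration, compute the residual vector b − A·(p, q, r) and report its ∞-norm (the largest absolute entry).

Iteration 1:
  p = (-3 - (-2)·1.200 - (-4)·2.600) / (-8) = -1.225
  q = (-12 - (-3)·-1.225 - (1)·2.600) / (5) = -3.655
  r = (10 - (3)·-1.225 - (1)·-3.655) / (6) = 2.888
Iteration 2:
  p = (-3 - (-2)·-3.655 - (-4)·2.888) / (-8) = -0.155
  q = (-12 - (-3)·-0.155 - (1)·2.888) / (5) = -3.071
  r = (10 - (3)·-0.155 - (1)·-3.071) / (6) = 2.256
Iteration 3:
  p = (-3 - (-2)·-3.071 - (-4)·2.256) / (-8) = 0.015
  q = (-12 - (-3)·0.015 - (1)·2.256) / (5) = -2.842
  r = (10 - (3)·0.015 - (1)·-2.842) / (6) = 2.133
Residual b − A·x = (-0.032, 0.122, -0.001); ∞-norm = 0.122

0.122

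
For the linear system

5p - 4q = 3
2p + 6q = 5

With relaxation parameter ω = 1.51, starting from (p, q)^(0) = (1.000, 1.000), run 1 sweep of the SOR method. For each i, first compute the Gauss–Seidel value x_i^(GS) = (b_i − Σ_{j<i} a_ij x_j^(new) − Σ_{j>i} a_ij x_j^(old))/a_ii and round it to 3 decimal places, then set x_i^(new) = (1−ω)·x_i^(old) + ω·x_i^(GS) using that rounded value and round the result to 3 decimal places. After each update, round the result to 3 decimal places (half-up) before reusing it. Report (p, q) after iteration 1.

(1.604, -0.059)

Iteration 1:
  p: GS value = (3 - (-4)·1.000) / (5) = 1.400;  p ← (1−ω)·1.000 + ω·1.400 = 1.604
  q: GS value = (5 - (2)·1.604) / (6) = 0.299;  q ← (1−ω)·1.000 + ω·0.299 = -0.059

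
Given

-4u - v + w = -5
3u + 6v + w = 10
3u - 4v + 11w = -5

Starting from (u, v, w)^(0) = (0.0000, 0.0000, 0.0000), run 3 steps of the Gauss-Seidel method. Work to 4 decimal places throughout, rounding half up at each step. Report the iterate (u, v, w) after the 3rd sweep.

Iteration 1:
  u = (-5 - (-1)·0.0000 - (1)·0.0000) / (-4) = 1.2500
  v = (10 - (3)·1.2500 - (1)·0.0000) / (6) = 1.0417
  w = (-5 - (3)·1.2500 - (-4)·1.0417) / (11) = -0.4167
Iteration 2:
  u = (-5 - (-1)·1.0417 - (1)·-0.4167) / (-4) = 0.8854
  v = (10 - (3)·0.8854 - (1)·-0.4167) / (6) = 1.2934
  w = (-5 - (3)·0.8854 - (-4)·1.2934) / (11) = -0.2257
Iteration 3:
  u = (-5 - (-1)·1.2934 - (1)·-0.2257) / (-4) = 0.8702
  v = (10 - (3)·0.8702 - (1)·-0.2257) / (6) = 1.2692
  w = (-5 - (3)·0.8702 - (-4)·1.2692) / (11) = -0.2303

(0.8702, 1.2692, -0.2303)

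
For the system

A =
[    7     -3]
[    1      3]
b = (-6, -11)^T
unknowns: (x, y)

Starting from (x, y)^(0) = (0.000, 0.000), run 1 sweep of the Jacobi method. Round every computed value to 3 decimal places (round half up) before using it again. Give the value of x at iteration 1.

Iteration 1:
  x = (-6 - (-3)·0.000) / (7) = -0.857
  y = (-11 - (1)·0.000) / (3) = -3.667

-0.857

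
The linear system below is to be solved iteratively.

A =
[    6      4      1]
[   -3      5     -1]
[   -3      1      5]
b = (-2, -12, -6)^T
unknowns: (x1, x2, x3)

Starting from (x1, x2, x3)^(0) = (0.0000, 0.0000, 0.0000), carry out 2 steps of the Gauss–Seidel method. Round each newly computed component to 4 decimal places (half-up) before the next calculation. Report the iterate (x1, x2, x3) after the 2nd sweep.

Iteration 1:
  x1 = (-2 - (4)·0.0000 - (1)·0.0000) / (6) = -0.3333
  x2 = (-12 - (-3)·-0.3333 - (-1)·0.0000) / (5) = -2.6000
  x3 = (-6 - (-3)·-0.3333 - (1)·-2.6000) / (5) = -0.8800
Iteration 2:
  x1 = (-2 - (4)·-2.6000 - (1)·-0.8800) / (6) = 1.5467
  x2 = (-12 - (-3)·1.5467 - (-1)·-0.8800) / (5) = -1.6480
  x3 = (-6 - (-3)·1.5467 - (1)·-1.6480) / (5) = 0.0576

(1.5467, -1.6480, 0.0576)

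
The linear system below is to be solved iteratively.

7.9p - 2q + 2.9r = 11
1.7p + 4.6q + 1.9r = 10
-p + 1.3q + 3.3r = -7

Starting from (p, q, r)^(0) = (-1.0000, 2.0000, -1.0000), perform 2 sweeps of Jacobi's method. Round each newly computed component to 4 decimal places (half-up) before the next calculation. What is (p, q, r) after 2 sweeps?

(3.3200, 2.6633, -2.5993)

Iteration 1:
  p = (11 - (-2)·2.0000 - (2.9)·-1.0000) / (7.9) = 2.2658
  q = (10 - (1.7)·-1.0000 - (1.9)·-1.0000) / (4.6) = 2.9565
  r = (-7 - (-1)·-1.0000 - (1.3)·2.0000) / (3.3) = -3.2121
Iteration 2:
  p = (11 - (-2)·2.9565 - (2.9)·-3.2121) / (7.9) = 3.3200
  q = (10 - (1.7)·2.2658 - (1.9)·-3.2121) / (4.6) = 2.6633
  r = (-7 - (-1)·2.2658 - (1.3)·2.9565) / (3.3) = -2.5993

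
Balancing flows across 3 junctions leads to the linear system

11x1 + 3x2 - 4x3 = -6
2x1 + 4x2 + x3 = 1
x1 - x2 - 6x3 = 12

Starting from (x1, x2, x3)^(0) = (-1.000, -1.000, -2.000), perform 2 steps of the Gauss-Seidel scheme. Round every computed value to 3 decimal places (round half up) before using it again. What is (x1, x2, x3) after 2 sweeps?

Iteration 1:
  x1 = (-6 - (3)·-1.000 - (-4)·-2.000) / (11) = -1.000
  x2 = (1 - (2)·-1.000 - (1)·-2.000) / (4) = 1.250
  x3 = (12 - (1)·-1.000 - (-1)·1.250) / (-6) = -2.375
Iteration 2:
  x1 = (-6 - (3)·1.250 - (-4)·-2.375) / (11) = -1.750
  x2 = (1 - (2)·-1.750 - (1)·-2.375) / (4) = 1.719
  x3 = (12 - (1)·-1.750 - (-1)·1.719) / (-6) = -2.578

(-1.750, 1.719, -2.578)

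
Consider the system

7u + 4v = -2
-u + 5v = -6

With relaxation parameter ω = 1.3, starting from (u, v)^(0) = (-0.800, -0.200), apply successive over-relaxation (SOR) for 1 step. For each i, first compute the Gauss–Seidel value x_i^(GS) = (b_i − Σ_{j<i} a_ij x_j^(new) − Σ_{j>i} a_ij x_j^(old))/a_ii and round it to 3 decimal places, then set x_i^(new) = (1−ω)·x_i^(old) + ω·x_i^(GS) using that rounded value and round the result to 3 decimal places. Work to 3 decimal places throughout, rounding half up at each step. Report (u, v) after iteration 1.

Iteration 1:
  u: GS value = (-2 - (4)·-0.200) / (7) = -0.171;  u ← (1−ω)·-0.800 + ω·-0.171 = 0.018
  v: GS value = (-6 - (-1)·0.018) / (5) = -1.196;  v ← (1−ω)·-0.200 + ω·-1.196 = -1.495

(0.018, -1.495)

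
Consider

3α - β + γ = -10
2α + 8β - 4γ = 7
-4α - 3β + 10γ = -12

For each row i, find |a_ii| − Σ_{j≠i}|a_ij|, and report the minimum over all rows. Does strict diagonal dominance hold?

1

row 1: |3| − (1+1) = 1
row 2: |8| − (2+4) = 2
row 3: |10| − (4+3) = 3
minimum over rows = 1 → strictly diagonally dominant (convergence guaranteed)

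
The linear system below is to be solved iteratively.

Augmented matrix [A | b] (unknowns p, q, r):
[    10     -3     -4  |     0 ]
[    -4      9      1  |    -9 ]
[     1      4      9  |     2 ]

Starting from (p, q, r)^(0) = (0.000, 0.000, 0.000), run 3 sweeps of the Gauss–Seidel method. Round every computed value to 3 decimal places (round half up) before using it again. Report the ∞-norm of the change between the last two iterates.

0.010

Iteration 1:
  p = (0 - (-3)·0.000 - (-4)·0.000) / (10) = 0.000
  q = (-9 - (-4)·0.000 - (1)·0.000) / (9) = -1.000
  r = (2 - (1)·0.000 - (4)·-1.000) / (9) = 0.667
Iteration 2:
  p = (0 - (-3)·-1.000 - (-4)·0.667) / (10) = -0.033
  q = (-9 - (-4)·-0.033 - (1)·0.667) / (9) = -1.089
  r = (2 - (1)·-0.033 - (4)·-1.089) / (9) = 0.710
Iteration 3:
  p = (0 - (-3)·-1.089 - (-4)·0.710) / (10) = -0.043
  q = (-9 - (-4)·-0.043 - (1)·0.710) / (9) = -1.098
  r = (2 - (1)·-0.043 - (4)·-1.098) / (9) = 0.715
Change: (-0.010, -0.009, 0.005) → max |·| = 0.010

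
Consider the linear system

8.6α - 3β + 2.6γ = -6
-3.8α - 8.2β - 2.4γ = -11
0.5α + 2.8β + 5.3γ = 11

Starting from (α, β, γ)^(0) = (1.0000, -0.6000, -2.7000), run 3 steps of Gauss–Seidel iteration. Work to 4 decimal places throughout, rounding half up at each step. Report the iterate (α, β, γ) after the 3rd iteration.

(-0.7362, 1.2500, 1.4845)

Iteration 1:
  α = (-6 - (-3)·-0.6000 - (2.6)·-2.7000) / (8.6) = -0.0907
  β = (-11 - (-3.8)·-0.0907 - (-2.4)·-2.7000) / (-8.2) = 2.1737
  γ = (11 - (0.5)·-0.0907 - (2.8)·2.1737) / (5.3) = 0.9357
Iteration 2:
  α = (-6 - (-3)·2.1737 - (2.6)·0.9357) / (8.6) = -0.2223
  β = (-11 - (-3.8)·-0.2223 - (-2.4)·0.9357) / (-8.2) = 1.1706
  γ = (11 - (0.5)·-0.2223 - (2.8)·1.1706) / (5.3) = 1.4780
Iteration 3:
  α = (-6 - (-3)·1.1706 - (2.6)·1.4780) / (8.6) = -0.7362
  β = (-11 - (-3.8)·-0.7362 - (-2.4)·1.4780) / (-8.2) = 1.2500
  γ = (11 - (0.5)·-0.7362 - (2.8)·1.2500) / (5.3) = 1.4845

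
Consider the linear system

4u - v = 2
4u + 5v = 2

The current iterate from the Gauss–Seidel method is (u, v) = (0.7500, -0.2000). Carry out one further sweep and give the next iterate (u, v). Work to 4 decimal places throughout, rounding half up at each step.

One sweep:
  u = (2 - (-1)·-0.2000) / (4) = 0.4500
  v = (2 - (4)·0.4500) / (5) = 0.0400

(0.4500, 0.0400)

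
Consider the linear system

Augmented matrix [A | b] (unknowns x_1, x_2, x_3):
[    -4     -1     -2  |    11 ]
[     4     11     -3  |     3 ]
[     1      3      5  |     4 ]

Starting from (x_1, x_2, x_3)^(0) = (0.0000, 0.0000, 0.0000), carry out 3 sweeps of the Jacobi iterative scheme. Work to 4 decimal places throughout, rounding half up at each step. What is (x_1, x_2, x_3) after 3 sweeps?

Iteration 1:
  x_1 = (11 - (-1)·0.0000 - (-2)·0.0000) / (-4) = -2.7500
  x_2 = (3 - (4)·0.0000 - (-3)·0.0000) / (11) = 0.2727
  x_3 = (4 - (1)·0.0000 - (3)·0.0000) / (5) = 0.8000
Iteration 2:
  x_1 = (11 - (-1)·0.2727 - (-2)·0.8000) / (-4) = -3.2182
  x_2 = (3 - (4)·-2.7500 - (-3)·0.8000) / (11) = 1.4909
  x_3 = (4 - (1)·-2.7500 - (3)·0.2727) / (5) = 1.1864
Iteration 3:
  x_1 = (11 - (-1)·1.4909 - (-2)·1.1864) / (-4) = -3.7159
  x_2 = (3 - (4)·-3.2182 - (-3)·1.1864) / (11) = 1.7665
  x_3 = (4 - (1)·-3.2182 - (3)·1.4909) / (5) = 0.5491

(-3.7159, 1.7665, 0.5491)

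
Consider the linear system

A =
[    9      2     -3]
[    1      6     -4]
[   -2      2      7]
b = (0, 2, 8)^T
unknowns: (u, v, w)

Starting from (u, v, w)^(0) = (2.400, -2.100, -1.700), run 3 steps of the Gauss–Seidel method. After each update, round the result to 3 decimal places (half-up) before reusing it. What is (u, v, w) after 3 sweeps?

Iteration 1:
  u = (0 - (2)·-2.100 - (-3)·-1.700) / (9) = -0.100
  v = (2 - (1)·-0.100 - (-4)·-1.700) / (6) = -0.783
  w = (8 - (-2)·-0.100 - (2)·-0.783) / (7) = 1.338
Iteration 2:
  u = (0 - (2)·-0.783 - (-3)·1.338) / (9) = 0.620
  v = (2 - (1)·0.620 - (-4)·1.338) / (6) = 1.122
  w = (8 - (-2)·0.620 - (2)·1.122) / (7) = 0.999
Iteration 3:
  u = (0 - (2)·1.122 - (-3)·0.999) / (9) = 0.084
  v = (2 - (1)·0.084 - (-4)·0.999) / (6) = 0.985
  w = (8 - (-2)·0.084 - (2)·0.985) / (7) = 0.885

(0.084, 0.985, 0.885)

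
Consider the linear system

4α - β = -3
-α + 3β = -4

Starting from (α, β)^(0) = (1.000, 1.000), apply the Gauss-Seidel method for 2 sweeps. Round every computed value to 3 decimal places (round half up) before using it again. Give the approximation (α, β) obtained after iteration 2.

(-1.125, -1.708)

Iteration 1:
  α = (-3 - (-1)·1.000) / (4) = -0.500
  β = (-4 - (-1)·-0.500) / (3) = -1.500
Iteration 2:
  α = (-3 - (-1)·-1.500) / (4) = -1.125
  β = (-4 - (-1)·-1.125) / (3) = -1.708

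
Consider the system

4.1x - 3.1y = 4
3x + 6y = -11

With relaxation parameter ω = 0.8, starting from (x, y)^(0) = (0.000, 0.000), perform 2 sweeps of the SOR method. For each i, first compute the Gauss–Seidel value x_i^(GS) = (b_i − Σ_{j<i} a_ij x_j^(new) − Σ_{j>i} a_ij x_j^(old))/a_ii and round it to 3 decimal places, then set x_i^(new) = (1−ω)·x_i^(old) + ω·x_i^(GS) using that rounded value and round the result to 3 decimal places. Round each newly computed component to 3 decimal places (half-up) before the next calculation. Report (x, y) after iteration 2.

Iteration 1:
  x: GS value = (4 - (-3.1)·0.000) / (4.1) = 0.976;  x ← (1−ω)·0.000 + ω·0.976 = 0.781
  y: GS value = (-11 - (3)·0.781) / (6) = -2.224;  y ← (1−ω)·0.000 + ω·-2.224 = -1.779
Iteration 2:
  x: GS value = (4 - (-3.1)·-1.779) / (4.1) = -0.369;  x ← (1−ω)·0.781 + ω·-0.369 = -0.139
  y: GS value = (-11 - (3)·-0.139) / (6) = -1.764;  y ← (1−ω)·-1.779 + ω·-1.764 = -1.767

(-0.139, -1.767)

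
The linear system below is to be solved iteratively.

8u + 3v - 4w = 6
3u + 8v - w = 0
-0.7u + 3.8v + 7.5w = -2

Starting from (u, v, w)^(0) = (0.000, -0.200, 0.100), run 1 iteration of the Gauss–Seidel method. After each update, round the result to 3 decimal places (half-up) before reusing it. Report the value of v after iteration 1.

Iteration 1:
  u = (6 - (3)·-0.200 - (-4)·0.100) / (8) = 0.875
  v = (0 - (3)·0.875 - (-1)·0.100) / (8) = -0.316
  w = (-2 - (-0.7)·0.875 - (3.8)·-0.316) / (7.5) = -0.025

-0.316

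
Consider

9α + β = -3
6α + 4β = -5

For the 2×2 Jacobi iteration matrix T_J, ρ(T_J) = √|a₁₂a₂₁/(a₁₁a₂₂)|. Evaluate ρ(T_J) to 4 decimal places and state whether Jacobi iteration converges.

0.4082

a₁₂a₂₁/(a₁₁a₂₂) = (1)·(6) / ((9)·(4)) = 0.166667
ρ = √|0.166667| = √0.166667 = 0.4082
ρ < 1, so Jacobi converges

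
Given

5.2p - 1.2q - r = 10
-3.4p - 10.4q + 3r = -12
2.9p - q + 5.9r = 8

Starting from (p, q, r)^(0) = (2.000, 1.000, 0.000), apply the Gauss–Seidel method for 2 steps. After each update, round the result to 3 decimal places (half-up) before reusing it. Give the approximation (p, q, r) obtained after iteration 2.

(2.099, 0.575, 0.422)

Iteration 1:
  p = (10 - (-1.2)·1.000 - (-1)·0.000) / (5.2) = 2.154
  q = (-12 - (-3.4)·2.154 - (3)·0.000) / (-10.4) = 0.450
  r = (8 - (2.9)·2.154 - (-1)·0.450) / (5.9) = 0.373
Iteration 2:
  p = (10 - (-1.2)·0.450 - (-1)·0.373) / (5.2) = 2.099
  q = (-12 - (-3.4)·2.099 - (3)·0.373) / (-10.4) = 0.575
  r = (8 - (2.9)·2.099 - (-1)·0.575) / (5.9) = 0.422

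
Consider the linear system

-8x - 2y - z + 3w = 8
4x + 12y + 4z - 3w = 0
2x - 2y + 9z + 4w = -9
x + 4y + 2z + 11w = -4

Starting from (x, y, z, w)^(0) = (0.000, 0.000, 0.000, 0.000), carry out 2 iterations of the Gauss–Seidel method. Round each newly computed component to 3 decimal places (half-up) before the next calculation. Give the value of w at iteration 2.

Iteration 1:
  x = (8 - (-2)·0.000 - (-1)·0.000 - (3)·0.000) / (-8) = -1.000
  y = (0 - (4)·-1.000 - (4)·0.000 - (-3)·0.000) / (12) = 0.333
  z = (-9 - (2)·-1.000 - (-2)·0.333 - (4)·0.000) / (9) = -0.704
  w = (-4 - (1)·-1.000 - (4)·0.333 - (2)·-0.704) / (11) = -0.266
Iteration 2:
  x = (8 - (-2)·0.333 - (-1)·-0.704 - (3)·-0.266) / (-8) = -1.095
  y = (0 - (4)·-1.095 - (4)·-0.704 - (-3)·-0.266) / (12) = 0.533
  z = (-9 - (2)·-1.095 - (-2)·0.533 - (4)·-0.266) / (9) = -0.520
  w = (-4 - (1)·-1.095 - (4)·0.533 - (2)·-0.520) / (11) = -0.363

-0.363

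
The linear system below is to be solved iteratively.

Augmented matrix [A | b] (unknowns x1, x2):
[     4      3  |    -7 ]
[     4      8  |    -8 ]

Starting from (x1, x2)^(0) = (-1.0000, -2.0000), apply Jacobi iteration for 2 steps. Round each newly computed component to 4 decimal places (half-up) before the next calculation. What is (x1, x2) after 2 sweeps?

Iteration 1:
  x1 = (-7 - (3)·-2.0000) / (4) = -0.2500
  x2 = (-8 - (4)·-1.0000) / (8) = -0.5000
Iteration 2:
  x1 = (-7 - (3)·-0.5000) / (4) = -1.3750
  x2 = (-8 - (4)·-0.2500) / (8) = -0.8750

(-1.3750, -0.8750)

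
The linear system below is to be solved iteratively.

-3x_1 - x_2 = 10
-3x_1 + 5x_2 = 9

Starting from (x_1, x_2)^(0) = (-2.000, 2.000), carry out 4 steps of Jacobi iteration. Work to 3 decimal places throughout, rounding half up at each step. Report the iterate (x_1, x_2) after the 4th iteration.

Iteration 1:
  x_1 = (10 - (-1)·2.000) / (-3) = -4.000
  x_2 = (9 - (-3)·-2.000) / (5) = 0.600
Iteration 2:
  x_1 = (10 - (-1)·0.600) / (-3) = -3.533
  x_2 = (9 - (-3)·-4.000) / (5) = -0.600
Iteration 3:
  x_1 = (10 - (-1)·-0.600) / (-3) = -3.133
  x_2 = (9 - (-3)·-3.533) / (5) = -0.320
Iteration 4:
  x_1 = (10 - (-1)·-0.320) / (-3) = -3.227
  x_2 = (9 - (-3)·-3.133) / (5) = -0.080

(-3.227, -0.080)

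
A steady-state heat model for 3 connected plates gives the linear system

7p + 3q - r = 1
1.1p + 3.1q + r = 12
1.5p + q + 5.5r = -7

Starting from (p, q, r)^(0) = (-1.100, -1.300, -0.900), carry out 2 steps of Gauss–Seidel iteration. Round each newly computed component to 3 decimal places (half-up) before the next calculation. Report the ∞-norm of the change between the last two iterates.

Iteration 1:
  p = (1 - (3)·-1.300 - (-1)·-0.900) / (7) = 0.571
  q = (12 - (1.1)·0.571 - (1)·-0.900) / (3.1) = 3.959
  r = (-7 - (1.5)·0.571 - (1)·3.959) / (5.5) = -2.148
Iteration 2:
  p = (1 - (3)·3.959 - (-1)·-2.148) / (7) = -1.861
  q = (12 - (1.1)·-1.861 - (1)·-2.148) / (3.1) = 5.224
  r = (-7 - (1.5)·-1.861 - (1)·5.224) / (5.5) = -1.715
Change: (-2.432, 1.265, 0.433) → max |·| = 2.432

2.432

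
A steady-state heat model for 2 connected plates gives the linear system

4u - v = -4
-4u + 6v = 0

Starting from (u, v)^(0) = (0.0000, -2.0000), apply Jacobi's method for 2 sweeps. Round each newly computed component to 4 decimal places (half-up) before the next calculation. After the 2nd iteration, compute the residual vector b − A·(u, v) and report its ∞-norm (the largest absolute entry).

Iteration 1:
  u = (-4 - (-1)·-2.0000) / (4) = -1.5000
  v = (0 - (-4)·0.0000) / (6) = 0.0000
Iteration 2:
  u = (-4 - (-1)·0.0000) / (4) = -1.0000
  v = (0 - (-4)·-1.5000) / (6) = -1.0000
Residual b − A·x = (-1.0000, 2.0000); ∞-norm = 2.0000

2.0000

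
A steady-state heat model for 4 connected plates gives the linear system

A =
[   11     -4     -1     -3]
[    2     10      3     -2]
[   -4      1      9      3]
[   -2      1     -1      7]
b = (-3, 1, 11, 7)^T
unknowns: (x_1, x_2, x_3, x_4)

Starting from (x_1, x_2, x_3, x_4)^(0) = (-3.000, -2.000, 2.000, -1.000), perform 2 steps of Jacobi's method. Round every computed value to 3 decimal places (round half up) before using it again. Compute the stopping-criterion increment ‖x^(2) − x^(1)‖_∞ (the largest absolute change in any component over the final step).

1.017

Iteration 1:
  x_1 = (-3 - (-4)·-2.000 - (-1)·2.000 - (-3)·-1.000) / (11) = -1.091
  x_2 = (1 - (2)·-3.000 - (3)·2.000 - (-2)·-1.000) / (10) = -0.100
  x_3 = (11 - (-4)·-3.000 - (1)·-2.000 - (3)·-1.000) / (9) = 0.444
  x_4 = (7 - (-2)·-3.000 - (1)·-2.000 - (-1)·2.000) / (7) = 0.714
Iteration 2:
  x_1 = (-3 - (-4)·-0.100 - (-1)·0.444 - (-3)·0.714) / (11) = -0.074
  x_2 = (1 - (2)·-1.091 - (3)·0.444 - (-2)·0.714) / (10) = 0.328
  x_3 = (11 - (-4)·-1.091 - (1)·-0.100 - (3)·0.714) / (9) = 0.510
  x_4 = (7 - (-2)·-1.091 - (1)·-0.100 - (-1)·0.444) / (7) = 0.766
Change: (1.017, 0.428, 0.066, 0.052) → max |·| = 1.017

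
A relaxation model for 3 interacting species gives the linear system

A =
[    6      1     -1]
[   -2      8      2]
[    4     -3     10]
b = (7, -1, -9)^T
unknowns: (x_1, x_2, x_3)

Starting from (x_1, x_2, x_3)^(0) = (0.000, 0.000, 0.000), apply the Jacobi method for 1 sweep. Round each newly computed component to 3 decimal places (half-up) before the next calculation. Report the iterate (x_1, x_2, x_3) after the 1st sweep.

(1.167, -0.125, -0.900)

Iteration 1:
  x_1 = (7 - (1)·0.000 - (-1)·0.000) / (6) = 1.167
  x_2 = (-1 - (-2)·0.000 - (2)·0.000) / (8) = -0.125
  x_3 = (-9 - (4)·0.000 - (-3)·0.000) / (10) = -0.900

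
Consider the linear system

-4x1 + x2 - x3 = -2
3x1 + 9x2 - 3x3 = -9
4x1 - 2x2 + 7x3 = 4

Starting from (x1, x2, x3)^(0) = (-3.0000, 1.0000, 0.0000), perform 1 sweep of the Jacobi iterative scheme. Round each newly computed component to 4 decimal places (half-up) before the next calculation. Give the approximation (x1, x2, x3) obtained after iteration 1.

(0.7500, 0.0000, 2.5714)

Iteration 1:
  x1 = (-2 - (1)·1.0000 - (-1)·0.0000) / (-4) = 0.7500
  x2 = (-9 - (3)·-3.0000 - (-3)·0.0000) / (9) = 0.0000
  x3 = (4 - (4)·-3.0000 - (-2)·1.0000) / (7) = 2.5714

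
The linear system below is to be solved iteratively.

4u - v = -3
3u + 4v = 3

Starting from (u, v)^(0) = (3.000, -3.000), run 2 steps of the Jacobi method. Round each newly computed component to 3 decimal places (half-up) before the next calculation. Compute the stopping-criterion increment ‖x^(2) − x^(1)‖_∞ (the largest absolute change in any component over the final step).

Iteration 1:
  u = (-3 - (-1)·-3.000) / (4) = -1.500
  v = (3 - (3)·3.000) / (4) = -1.500
Iteration 2:
  u = (-3 - (-1)·-1.500) / (4) = -1.125
  v = (3 - (3)·-1.500) / (4) = 1.875
Change: (0.375, 3.375) → max |·| = 3.375

3.375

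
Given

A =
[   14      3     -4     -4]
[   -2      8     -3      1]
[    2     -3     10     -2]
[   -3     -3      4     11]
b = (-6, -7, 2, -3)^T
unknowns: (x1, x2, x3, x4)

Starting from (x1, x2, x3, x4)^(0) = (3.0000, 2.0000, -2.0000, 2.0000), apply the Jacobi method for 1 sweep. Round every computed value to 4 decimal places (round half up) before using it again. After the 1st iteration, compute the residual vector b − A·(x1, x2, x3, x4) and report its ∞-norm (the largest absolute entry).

Iteration 1:
  x1 = (-6 - (3)·2.0000 - (-4)·-2.0000 - (-4)·2.0000) / (14) = -0.8571
  x2 = (-7 - (-2)·3.0000 - (-3)·-2.0000 - (1)·2.0000) / (8) = -1.1250
  x3 = (2 - (2)·3.0000 - (-3)·2.0000 - (-2)·2.0000) / (10) = 0.6000
  x4 = (-3 - (-3)·3.0000 - (-3)·2.0000 - (4)·-2.0000) / (11) = 1.8182
Residual b − A·x = (19.0472, 0.2676, -2.0244, -31.3465); ∞-norm = 31.3465

31.3465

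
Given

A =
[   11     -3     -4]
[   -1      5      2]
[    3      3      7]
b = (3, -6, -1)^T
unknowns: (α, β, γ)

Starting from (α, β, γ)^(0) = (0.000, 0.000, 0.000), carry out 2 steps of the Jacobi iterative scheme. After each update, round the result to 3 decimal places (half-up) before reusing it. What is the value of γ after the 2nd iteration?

Iteration 1:
  α = (3 - (-3)·0.000 - (-4)·0.000) / (11) = 0.273
  β = (-6 - (-1)·0.000 - (2)·0.000) / (5) = -1.200
  γ = (-1 - (3)·0.000 - (3)·0.000) / (7) = -0.143
Iteration 2:
  α = (3 - (-3)·-1.200 - (-4)·-0.143) / (11) = -0.107
  β = (-6 - (-1)·0.273 - (2)·-0.143) / (5) = -1.088
  γ = (-1 - (3)·0.273 - (3)·-1.200) / (7) = 0.254

0.254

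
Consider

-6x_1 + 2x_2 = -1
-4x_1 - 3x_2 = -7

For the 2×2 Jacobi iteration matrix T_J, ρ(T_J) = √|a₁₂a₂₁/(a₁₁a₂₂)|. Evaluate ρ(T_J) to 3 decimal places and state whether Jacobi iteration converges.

a₁₂a₂₁/(a₁₁a₂₂) = (2)·(-4) / ((-6)·(-3)) = -0.444444
ρ = √|-0.444444| = √0.444444 = 0.667
ρ < 1, so Jacobi converges

0.667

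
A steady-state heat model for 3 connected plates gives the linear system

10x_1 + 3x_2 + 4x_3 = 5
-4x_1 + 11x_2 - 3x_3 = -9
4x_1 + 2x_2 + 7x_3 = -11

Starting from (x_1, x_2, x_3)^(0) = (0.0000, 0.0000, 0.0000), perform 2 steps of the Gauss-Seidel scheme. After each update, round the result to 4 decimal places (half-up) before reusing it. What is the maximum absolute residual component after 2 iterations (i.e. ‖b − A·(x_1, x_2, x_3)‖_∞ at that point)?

Iteration 1:
  x_1 = (5 - (3)·0.0000 - (4)·0.0000) / (10) = 0.5000
  x_2 = (-9 - (-4)·0.5000 - (-3)·0.0000) / (11) = -0.6364
  x_3 = (-11 - (4)·0.5000 - (2)·-0.6364) / (7) = -1.6753
Iteration 2:
  x_1 = (5 - (3)·-0.6364 - (4)·-1.6753) / (10) = 1.3610
  x_2 = (-9 - (-4)·1.3610 - (-3)·-1.6753) / (11) = -0.7802
  x_3 = (-11 - (4)·1.3610 - (2)·-0.7802) / (7) = -2.1262
Residual b − A·x = (2.2354, -1.3524, -0.0002); ∞-norm = 2.2354

2.2354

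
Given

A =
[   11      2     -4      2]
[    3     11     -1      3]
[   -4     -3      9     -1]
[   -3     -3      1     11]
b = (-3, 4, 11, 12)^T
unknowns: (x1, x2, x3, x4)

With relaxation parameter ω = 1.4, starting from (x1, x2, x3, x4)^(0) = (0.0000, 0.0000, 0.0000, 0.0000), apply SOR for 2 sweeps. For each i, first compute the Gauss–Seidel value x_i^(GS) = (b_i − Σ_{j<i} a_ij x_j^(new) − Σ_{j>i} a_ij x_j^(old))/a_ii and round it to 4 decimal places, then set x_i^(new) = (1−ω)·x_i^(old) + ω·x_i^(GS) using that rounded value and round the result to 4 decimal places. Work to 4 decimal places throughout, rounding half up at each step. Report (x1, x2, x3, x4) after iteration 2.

(0.1523, -0.1211, 1.2563, 0.8172)

Iteration 1:
  x1: GS value = (-3 - (2)·0.0000 - (-4)·0.0000 - (2)·0.0000) / (11) = -0.2727;  x1 ← (1−ω)·0.0000 + ω·-0.2727 = -0.3818
  x2: GS value = (4 - (3)·-0.3818 - (-1)·0.0000 - (3)·0.0000) / (11) = 0.4678;  x2 ← (1−ω)·0.0000 + ω·0.4678 = 0.6549
  x3: GS value = (11 - (-4)·-0.3818 - (-3)·0.6549 - (-1)·0.0000) / (9) = 1.2708;  x3 ← (1−ω)·0.0000 + ω·1.2708 = 1.7791
  x4: GS value = (12 - (-3)·-0.3818 - (-3)·0.6549 - (1)·1.7791) / (11) = 1.0037;  x4 ← (1−ω)·0.0000 + ω·1.0037 = 1.4052
Iteration 2:
  x1: GS value = (-3 - (2)·0.6549 - (-4)·1.7791 - (2)·1.4052) / (11) = -0.0003;  x1 ← (1−ω)·-0.3818 + ω·-0.0003 = 0.1523
  x2: GS value = (4 - (3)·0.1523 - (-1)·1.7791 - (3)·1.4052) / (11) = 0.1006;  x2 ← (1−ω)·0.6549 + ω·0.1006 = -0.1211
  x3: GS value = (11 - (-4)·0.1523 - (-3)·-0.1211 - (-1)·1.4052) / (9) = 1.4057;  x3 ← (1−ω)·1.7791 + ω·1.4057 = 1.2563
  x4: GS value = (12 - (-3)·0.1523 - (-3)·-0.1211 - (1)·1.2563) / (11) = 0.9852;  x4 ← (1−ω)·1.4052 + ω·0.9852 = 0.8172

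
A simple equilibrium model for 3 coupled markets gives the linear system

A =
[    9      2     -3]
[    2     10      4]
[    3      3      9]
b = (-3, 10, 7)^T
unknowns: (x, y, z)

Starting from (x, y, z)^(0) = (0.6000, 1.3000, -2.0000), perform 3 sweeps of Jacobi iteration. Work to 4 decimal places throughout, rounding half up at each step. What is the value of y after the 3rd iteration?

0.8727

Iteration 1:
  x = (-3 - (2)·1.3000 - (-3)·-2.0000) / (9) = -1.2889
  y = (10 - (2)·0.6000 - (4)·-2.0000) / (10) = 1.6800
  z = (7 - (3)·0.6000 - (3)·1.3000) / (9) = 0.1444
Iteration 2:
  x = (-3 - (2)·1.6800 - (-3)·0.1444) / (9) = -0.6585
  y = (10 - (2)·-1.2889 - (4)·0.1444) / (10) = 1.2000
  z = (7 - (3)·-1.2889 - (3)·1.6800) / (9) = 0.6474
Iteration 3:
  x = (-3 - (2)·1.2000 - (-3)·0.6474) / (9) = -0.3842
  y = (10 - (2)·-0.6585 - (4)·0.6474) / (10) = 0.8727
  z = (7 - (3)·-0.6585 - (3)·1.2000) / (9) = 0.5973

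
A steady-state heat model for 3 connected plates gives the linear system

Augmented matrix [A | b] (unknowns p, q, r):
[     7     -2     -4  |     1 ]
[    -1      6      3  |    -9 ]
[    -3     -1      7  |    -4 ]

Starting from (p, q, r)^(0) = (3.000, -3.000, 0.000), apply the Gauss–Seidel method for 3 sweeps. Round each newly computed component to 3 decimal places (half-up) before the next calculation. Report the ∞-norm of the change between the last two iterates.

0.130

Iteration 1:
  p = (1 - (-2)·-3.000 - (-4)·0.000) / (7) = -0.714
  q = (-9 - (-1)·-0.714 - (3)·0.000) / (6) = -1.619
  r = (-4 - (-3)·-0.714 - (-1)·-1.619) / (7) = -1.109
Iteration 2:
  p = (1 - (-2)·-1.619 - (-4)·-1.109) / (7) = -0.953
  q = (-9 - (-1)·-0.953 - (3)·-1.109) / (6) = -1.104
  r = (-4 - (-3)·-0.953 - (-1)·-1.104) / (7) = -1.138
Iteration 3:
  p = (1 - (-2)·-1.104 - (-4)·-1.138) / (7) = -0.823
  q = (-9 - (-1)·-0.823 - (3)·-1.138) / (6) = -1.068
  r = (-4 - (-3)·-0.823 - (-1)·-1.068) / (7) = -1.077
Change: (0.130, 0.036, 0.061) → max |·| = 0.130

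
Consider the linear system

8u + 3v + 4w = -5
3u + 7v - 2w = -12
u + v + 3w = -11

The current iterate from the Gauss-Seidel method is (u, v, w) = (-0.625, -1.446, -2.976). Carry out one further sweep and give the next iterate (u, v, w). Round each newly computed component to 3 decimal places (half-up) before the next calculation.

One sweep:
  u = (-5 - (3)·-1.446 - (4)·-2.976) / (8) = 1.405
  v = (-12 - (3)·1.405 - (-2)·-2.976) / (7) = -3.167
  w = (-11 - (1)·1.405 - (1)·-3.167) / (3) = -3.079

(1.405, -3.167, -3.079)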